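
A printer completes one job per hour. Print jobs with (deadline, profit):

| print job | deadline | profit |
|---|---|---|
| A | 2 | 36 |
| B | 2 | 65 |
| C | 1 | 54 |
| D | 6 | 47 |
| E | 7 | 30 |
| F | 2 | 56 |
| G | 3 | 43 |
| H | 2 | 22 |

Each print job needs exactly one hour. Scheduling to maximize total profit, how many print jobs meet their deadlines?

5

By profit: B(d2,65), F(d2,56), C(d1,54), D(d6,47), G(d3,43), A(d2,36), E(d7,30), H(d2,22)
B→slot 2; F→slot 1; C skipped; D→slot 6; G→slot 3; A skipped; E→slot 7; H skipped.
5 of 8 scheduled.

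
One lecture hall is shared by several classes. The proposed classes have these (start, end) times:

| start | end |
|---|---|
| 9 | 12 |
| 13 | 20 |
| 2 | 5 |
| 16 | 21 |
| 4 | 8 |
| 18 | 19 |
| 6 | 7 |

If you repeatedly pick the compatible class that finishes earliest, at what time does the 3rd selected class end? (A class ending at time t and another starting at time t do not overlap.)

12

Sorted by end: (2,5)  (6,7)  (4,8)  (9,12)  (18,19)  (13,20)  (16,21)
take (2,5); take (6,7); take (9,12); take (18,19).
Selected: (2,5) (6,7) (9,12) (18,19)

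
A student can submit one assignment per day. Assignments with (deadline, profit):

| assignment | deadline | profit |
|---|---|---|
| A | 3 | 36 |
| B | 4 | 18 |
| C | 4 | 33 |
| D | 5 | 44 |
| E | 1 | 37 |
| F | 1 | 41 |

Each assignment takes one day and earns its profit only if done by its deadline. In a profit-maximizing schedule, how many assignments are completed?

5

By profit: D(d5,44), F(d1,41), E(d1,37), A(d3,36), C(d4,33), B(d4,18)
D→slot 5; F→slot 1; E skipped; A→slot 3; C→slot 4; B→slot 2.
5 of 6 scheduled.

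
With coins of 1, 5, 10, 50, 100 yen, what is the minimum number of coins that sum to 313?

313 − 3×100→13 − 1×10→3 − 3×1→0
Total coins = 3 + 1 + 3 = 7

7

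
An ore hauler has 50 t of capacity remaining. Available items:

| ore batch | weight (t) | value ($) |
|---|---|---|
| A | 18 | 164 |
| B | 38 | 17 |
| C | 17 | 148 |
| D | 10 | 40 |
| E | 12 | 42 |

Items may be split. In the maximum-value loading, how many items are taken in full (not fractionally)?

Order: A (164/18=9.11) > C (148/17=8.71) > D (40/10=4.00) > E (42/12=3.50) > B (17/38=0.45)
Fill: take A (18 @ 164) → take C (17 @ 148) → take D (10 @ 40) → take 5/12 of E → 17.50; 50/50 used.
3 item(s) taken whole; one partial (take 5/12 of E).

3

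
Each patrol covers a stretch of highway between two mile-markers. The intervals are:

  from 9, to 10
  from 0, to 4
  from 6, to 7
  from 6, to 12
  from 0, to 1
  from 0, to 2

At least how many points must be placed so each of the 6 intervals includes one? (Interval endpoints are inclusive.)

3

Sort by right endpoint; whenever an interval is uncovered, place a point at its right end.
Sorted: [0,1] [0,2] [0,4] [6,7] [9,10] [6,12]
{[0,1],[0,2],[0,4]} hit by 1; {[6,7]} hit by 7; {[9,10],[6,12]} hit by 10.
Points: 1, 7, 10 (3 total).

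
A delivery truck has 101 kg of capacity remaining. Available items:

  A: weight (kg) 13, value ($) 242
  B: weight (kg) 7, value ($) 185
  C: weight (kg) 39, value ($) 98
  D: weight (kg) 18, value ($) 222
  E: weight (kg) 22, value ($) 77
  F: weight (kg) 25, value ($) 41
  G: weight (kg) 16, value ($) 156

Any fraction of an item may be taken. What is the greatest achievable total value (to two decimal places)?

944.82

Ratios (sorted): B 26.43, A 18.62, D 12.33, G 9.75, E 3.50, C 2.51, F 1.64
take B (7 @ 185); take A (13 @ 242); take D (18 @ 222); take G (16 @ 156); take E (22 @ 77); take 25/39 of C → 62.82. Capacity used 101/101.
Total value = 944.82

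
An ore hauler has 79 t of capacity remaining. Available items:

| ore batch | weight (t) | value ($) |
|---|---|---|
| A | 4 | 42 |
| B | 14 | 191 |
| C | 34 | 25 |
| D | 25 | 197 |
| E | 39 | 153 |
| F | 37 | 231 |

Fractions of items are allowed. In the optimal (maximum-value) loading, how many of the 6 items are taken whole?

Sort by value per unit weight and fill in that order.
Ratios (sorted): B 13.64, A 10.50, D 7.88, F 6.24, E 3.92, C 0.74
take B (14 @ 191); take A (4 @ 42); take D (25 @ 197); take 36/37 of F → 224.76. Capacity used 79/79.
3 item(s) taken whole; one partial (take 36/37 of F).

3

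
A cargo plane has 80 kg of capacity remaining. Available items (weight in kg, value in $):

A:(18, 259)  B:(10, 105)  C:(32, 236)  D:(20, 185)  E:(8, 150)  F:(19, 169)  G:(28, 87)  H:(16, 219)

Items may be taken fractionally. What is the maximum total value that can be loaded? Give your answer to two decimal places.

Ratios (sorted): E 18.75, A 14.39, H 13.69, B 10.50, D 9.25, F 8.89, C 7.38, G 3.11
take E (8 @ 150); take A (18 @ 259); take H (16 @ 219); take B (10 @ 105); take D (20 @ 185); take 8/19 of F → 71.16. Capacity used 80/80.
Total value = 989.16

989.16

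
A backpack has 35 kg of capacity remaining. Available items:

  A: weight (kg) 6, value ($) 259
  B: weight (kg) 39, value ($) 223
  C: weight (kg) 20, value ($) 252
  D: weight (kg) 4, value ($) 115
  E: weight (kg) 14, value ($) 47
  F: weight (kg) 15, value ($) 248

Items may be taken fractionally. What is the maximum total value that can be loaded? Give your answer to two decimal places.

748.00

Order: A (259/6=43.17) > D (115/4=28.75) > F (248/15=16.53) > C (252/20=12.60) > B (223/39=5.72) > E (47/14=3.36)
Fill: take A (6 @ 259) → take D (4 @ 115) → take F (15 @ 248) → take 10/20 of C → 126.00; 35/35 used.
Total value = 748.00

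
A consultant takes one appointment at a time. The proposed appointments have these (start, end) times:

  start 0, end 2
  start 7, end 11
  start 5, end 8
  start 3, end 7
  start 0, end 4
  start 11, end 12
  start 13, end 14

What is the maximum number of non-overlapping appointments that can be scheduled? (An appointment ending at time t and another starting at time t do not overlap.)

5

By end time: (0,2), (0,4), (3,7), (5,8), (7,11), (11,12), (13,14).
Pick (0,2); next start ≥ 2 → (3,7); next start ≥ 7 → (7,11); next start ≥ 11 → (11,12); next start ≥ 12 → (13,14).
Selected 5 appointments.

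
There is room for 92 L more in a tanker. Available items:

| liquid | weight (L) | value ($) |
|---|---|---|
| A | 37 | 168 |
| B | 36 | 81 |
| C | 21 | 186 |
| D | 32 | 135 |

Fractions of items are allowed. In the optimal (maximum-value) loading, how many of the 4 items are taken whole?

3

Ratios (sorted): C 8.86, A 4.54, D 4.22, B 2.25
take C (21 @ 186); take A (37 @ 168); take D (32 @ 135); take 2/36 of B → 4.50. Capacity used 92/92.
3 item(s) taken whole; one partial (take 2/36 of B).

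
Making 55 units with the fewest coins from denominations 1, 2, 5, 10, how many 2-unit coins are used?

0

55 = 5×10 + 1×5
Count of 2: 0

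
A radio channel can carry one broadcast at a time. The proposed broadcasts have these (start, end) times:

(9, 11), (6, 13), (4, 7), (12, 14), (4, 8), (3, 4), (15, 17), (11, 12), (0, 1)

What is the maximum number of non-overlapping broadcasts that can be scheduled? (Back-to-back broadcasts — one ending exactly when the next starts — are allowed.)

Sorted by end: (0,1)  (3,4)  (4,7)  (4,8)  (9,11)  (11,12)  (6,13)  (12,14)  (15,17)
take (0,1); take (3,4); take (4,7); take (9,11); take (11,12); take (12,14); take (15,17).
Selected 7 broadcasts.

7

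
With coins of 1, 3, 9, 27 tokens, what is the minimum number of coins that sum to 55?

3

Use the largest denomination that fits, subtract, and repeat.
55 = 2×27 + 1×1
Total coins = 2 + 1 = 3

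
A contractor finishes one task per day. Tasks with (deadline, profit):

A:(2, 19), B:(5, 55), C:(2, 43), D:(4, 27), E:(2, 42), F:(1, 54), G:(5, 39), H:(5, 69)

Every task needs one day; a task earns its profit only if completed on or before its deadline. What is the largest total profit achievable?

260

Take jobs in profit order; each goes to the latest open slot no later than its deadline.
By profit: H(d5,69), B(d5,55), F(d1,54), C(d2,43), E(d2,42), G(d5,39), D(d4,27), A(d2,19)
H→slot 5; B→slot 4; F→slot 1; C→slot 2; E skipped; G→slot 3; D skipped; A skipped.
Profit = 54 + 43 + 39 + 55 + 69 = 260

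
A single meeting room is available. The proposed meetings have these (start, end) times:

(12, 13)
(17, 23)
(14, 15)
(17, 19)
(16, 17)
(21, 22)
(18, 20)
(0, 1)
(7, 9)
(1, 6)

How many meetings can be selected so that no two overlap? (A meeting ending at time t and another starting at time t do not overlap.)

Sort by end time and greedily take each interval whose start is ≥ the last chosen end.
Sorted by end: (0,1)  (1,6)  (7,9)  (12,13)  (14,15)  (16,17)  (17,19)  (18,20)  (21,22)  (17,23)
take (0,1); take (1,6); take (7,9); take (12,13); take (14,15); take (16,17); take (17,19); take (21,22); skip (17,23).
Selected 8 meetings.

8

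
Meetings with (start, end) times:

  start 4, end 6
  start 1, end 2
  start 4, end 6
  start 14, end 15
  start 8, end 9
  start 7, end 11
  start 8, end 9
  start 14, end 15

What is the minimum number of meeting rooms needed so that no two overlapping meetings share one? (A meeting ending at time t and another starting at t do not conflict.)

3

Events (time:±→running): 1:+→1 2:-→0 4:+→1 4:+→2 6:-→1 6:-→0 7:+→1 8:+→2 8:+→3 … peak 3.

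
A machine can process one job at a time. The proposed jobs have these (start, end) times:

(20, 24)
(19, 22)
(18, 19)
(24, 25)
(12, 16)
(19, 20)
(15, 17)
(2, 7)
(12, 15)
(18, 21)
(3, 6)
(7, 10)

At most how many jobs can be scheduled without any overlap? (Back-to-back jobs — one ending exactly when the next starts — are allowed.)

Sorted by end: (3,6)  (2,7)  (7,10)  (12,15)  (12,16)  (15,17)  (18,19)  (19,20)  (18,21)  (19,22)  (20,24)  (24,25)
take (3,6); skip (2,7); take (7,10); take (12,15); skip (12,16); take (15,17); take (18,19); take (19,20); skip (18,21); skip (19,22); take (20,24); take (24,25).
Selected 8 jobs.

8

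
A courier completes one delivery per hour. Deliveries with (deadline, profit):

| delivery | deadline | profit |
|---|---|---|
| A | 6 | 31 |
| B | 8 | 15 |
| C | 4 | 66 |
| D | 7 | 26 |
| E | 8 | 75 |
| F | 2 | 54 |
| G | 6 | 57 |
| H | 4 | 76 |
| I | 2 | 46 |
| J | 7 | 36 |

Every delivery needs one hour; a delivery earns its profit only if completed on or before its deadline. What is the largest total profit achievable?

441

By profit: H(d4,76), E(d8,75), C(d4,66), G(d6,57), F(d2,54), I(d2,46), J(d7,36), A(d6,31), D(d7,26), B(d8,15)
H→slot 4; E→slot 8; C→slot 3; G→slot 6; F→slot 2; I→slot 1; J→slot 7; A→slot 5; D skipped; B skipped.
Profit = 46 + 54 + 66 + 76 + 31 + 57 + 36 + 75 = 441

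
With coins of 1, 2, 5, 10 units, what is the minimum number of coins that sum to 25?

Use the largest denomination that fits, subtract, and repeat.
25 − 2×10→5 − 1×5→0
Total coins = 2 + 1 = 3

3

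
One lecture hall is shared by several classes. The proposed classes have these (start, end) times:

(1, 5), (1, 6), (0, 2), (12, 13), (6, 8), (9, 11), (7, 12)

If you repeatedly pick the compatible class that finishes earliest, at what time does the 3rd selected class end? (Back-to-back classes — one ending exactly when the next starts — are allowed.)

Greedy by earliest finish: after sorting by end time, pick each interval compatible with the last pick.
Sorted by end: (0,2)  (1,5)  (1,6)  (6,8)  (9,11)  (7,12)  (12,13)
take (0,2); skip (1,5); skip (1,6); take (6,8); take (9,11); take (12,13).
Selected: (0,2) (6,8) (9,11) (12,13)

11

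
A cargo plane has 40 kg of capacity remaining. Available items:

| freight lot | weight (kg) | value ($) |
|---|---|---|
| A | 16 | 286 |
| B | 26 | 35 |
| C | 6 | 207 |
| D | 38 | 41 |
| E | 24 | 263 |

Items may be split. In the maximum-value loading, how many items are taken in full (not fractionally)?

2

Sort by value per unit weight and fill in that order.
Order: C (207/6=34.50) > A (286/16=17.88) > E (263/24=10.96) > B (35/26=1.35) > D (41/38=1.08)
Fill: take C (6 @ 207) → take A (16 @ 286) → take 18/24 of E → 197.25; 40/40 used.
2 item(s) taken whole; one partial (take 18/24 of E).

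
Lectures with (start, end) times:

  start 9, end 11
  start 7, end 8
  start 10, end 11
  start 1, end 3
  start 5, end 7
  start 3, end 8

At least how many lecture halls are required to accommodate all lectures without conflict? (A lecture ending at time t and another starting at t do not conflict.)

Events (time:±→running): 1:+→1 3:-→0 3:+→1 5:+→2 … peak 2.

2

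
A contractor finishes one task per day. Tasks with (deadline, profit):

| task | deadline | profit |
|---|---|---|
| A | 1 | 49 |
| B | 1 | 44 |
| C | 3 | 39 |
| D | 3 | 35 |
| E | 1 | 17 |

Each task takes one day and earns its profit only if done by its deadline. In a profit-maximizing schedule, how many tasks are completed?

Profit order: A=49 B=44 C=39 D=35 E=17
Assign: A→slot 1, B skipped, C→slot 3, D→slot 2, E skipped.
Slots: [1:A] [2:D] [3:C]
3 of 5 scheduled.

3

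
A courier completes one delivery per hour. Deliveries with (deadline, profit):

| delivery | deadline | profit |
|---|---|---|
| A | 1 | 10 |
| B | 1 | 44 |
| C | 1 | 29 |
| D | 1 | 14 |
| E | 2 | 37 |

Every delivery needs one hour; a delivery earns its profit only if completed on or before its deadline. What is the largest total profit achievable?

Take jobs in profit order; each goes to the latest open slot no later than its deadline.
Profit order: B=44 E=37 C=29 D=14 A=10
Assign: B→slot 1, E→slot 2, C skipped, D skipped, A skipped.
Slots: [1:B] [2:E]
Profit = 44 + 37 = 81

81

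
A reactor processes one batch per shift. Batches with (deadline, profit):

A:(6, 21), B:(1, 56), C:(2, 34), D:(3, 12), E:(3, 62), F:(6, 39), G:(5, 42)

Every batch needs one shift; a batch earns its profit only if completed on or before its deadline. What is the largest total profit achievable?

By profit: E(d3,62), B(d1,56), G(d5,42), F(d6,39), C(d2,34), A(d6,21), D(d3,12)
E→slot 3; B→slot 1; G→slot 5; F→slot 6; C→slot 2; A→slot 4; D skipped.
Profit = 56 + 34 + 62 + 21 + 42 + 39 = 254

254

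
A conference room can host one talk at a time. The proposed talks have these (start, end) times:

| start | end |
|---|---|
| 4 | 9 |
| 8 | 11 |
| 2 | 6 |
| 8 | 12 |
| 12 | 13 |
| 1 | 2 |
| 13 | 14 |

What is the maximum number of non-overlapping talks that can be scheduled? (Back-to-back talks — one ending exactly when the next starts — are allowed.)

Sort by end time and greedily take each interval whose start is ≥ the last chosen end.
By end time: (1,2), (2,6), (4,9), (8,11), (8,12), (12,13), (13,14).
Pick (1,2); next start ≥ 2 → (2,6); next start ≥ 6 → (8,11); next start ≥ 11 → (12,13); next start ≥ 13 → (13,14).
Selected 5 talks.

5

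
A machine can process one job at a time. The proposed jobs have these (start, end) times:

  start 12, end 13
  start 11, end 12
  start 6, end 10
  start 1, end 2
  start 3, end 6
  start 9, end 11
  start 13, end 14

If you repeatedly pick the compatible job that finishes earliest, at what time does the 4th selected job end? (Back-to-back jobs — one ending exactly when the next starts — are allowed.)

Sorted by end: (1,2)  (3,6)  (6,10)  (9,11)  (11,12)  (12,13)  (13,14)
take (1,2); take (3,6); take (6,10); take (11,12); take (12,13); take (13,14).
Selected: (1,2) (3,6) (6,10) (11,12) (12,13) (13,14)

12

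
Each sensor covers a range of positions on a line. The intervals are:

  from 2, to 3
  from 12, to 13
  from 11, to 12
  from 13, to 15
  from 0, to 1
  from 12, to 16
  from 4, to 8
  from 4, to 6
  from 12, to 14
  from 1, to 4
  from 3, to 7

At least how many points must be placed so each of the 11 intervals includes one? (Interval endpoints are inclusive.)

By right end: [0,1]  [2,3]  [1,4]  [4,6]  [3,7]  [4,8]  [11,12]  [12,13]  [12,14]  [13,15]  [12,16]
[0,1] uncovered → point at 1; [2,3] uncovered → point at 3; [4,6] uncovered → point at 6; [11,12] uncovered → point at 12; [13,15] uncovered → point at 15.
Points: 1, 3, 6, 12, 15 (5 total).

5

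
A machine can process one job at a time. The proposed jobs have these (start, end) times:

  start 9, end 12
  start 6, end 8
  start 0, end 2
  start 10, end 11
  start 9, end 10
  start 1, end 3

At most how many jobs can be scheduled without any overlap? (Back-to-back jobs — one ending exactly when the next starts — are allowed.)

4

Order by finish time; keep every interval that doesn't clash with the previous kept one.
By end time: (0,2), (1,3), (6,8), (9,10), (10,11), (9,12).
Pick (0,2); next start ≥ 2 → (6,8); next start ≥ 8 → (9,10); next start ≥ 10 → (10,11).
Selected 4 jobs.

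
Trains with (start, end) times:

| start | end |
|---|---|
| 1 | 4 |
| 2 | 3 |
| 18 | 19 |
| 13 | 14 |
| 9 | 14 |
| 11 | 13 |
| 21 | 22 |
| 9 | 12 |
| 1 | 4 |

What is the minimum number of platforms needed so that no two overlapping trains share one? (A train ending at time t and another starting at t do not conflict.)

3

starts: [1, 1, 2, 9, 9, 11, 13, 18, 21]
ends:   [3, 4, 4, 12, 13, 14, 14, 19, 22]
s1→1 s1→2 s2→3  — peak 3.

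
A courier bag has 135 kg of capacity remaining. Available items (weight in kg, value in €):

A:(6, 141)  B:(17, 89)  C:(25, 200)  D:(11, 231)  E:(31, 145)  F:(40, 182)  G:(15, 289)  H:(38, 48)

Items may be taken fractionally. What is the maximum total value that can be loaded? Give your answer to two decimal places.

1231.50

Greedy by value/weight ratio, highest first.
Ratios (sorted): A 23.50, D 21.00, G 19.27, C 8.00, B 5.24, E 4.68, F 4.55, H 1.26
take A (6 @ 141); take D (11 @ 231); take G (15 @ 289); take C (25 @ 200); take B (17 @ 89); take E (31 @ 145); take 30/40 of F → 136.50. Capacity used 135/135.
Total value = 1231.50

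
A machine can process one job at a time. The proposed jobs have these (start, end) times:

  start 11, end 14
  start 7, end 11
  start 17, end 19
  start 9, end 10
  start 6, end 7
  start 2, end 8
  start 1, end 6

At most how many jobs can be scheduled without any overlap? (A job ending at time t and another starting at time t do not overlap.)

5

Order by finish time; keep every interval that doesn't clash with the previous kept one.
Sorted by end: (1,6)  (6,7)  (2,8)  (9,10)  (7,11)  (11,14)  (17,19)
take (1,6); take (6,7); take (9,10); take (11,14); take (17,19).
Selected 5 jobs.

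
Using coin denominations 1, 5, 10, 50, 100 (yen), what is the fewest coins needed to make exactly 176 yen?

176 = 1×100 + 1×50 + 2×10 + 1×5 + 1×1
Total coins = 1 + 1 + 2 + 1 + 1 = 6

6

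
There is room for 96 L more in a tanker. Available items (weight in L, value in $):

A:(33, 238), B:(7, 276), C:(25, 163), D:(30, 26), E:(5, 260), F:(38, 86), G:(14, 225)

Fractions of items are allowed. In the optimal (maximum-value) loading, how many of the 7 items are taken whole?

Order: E (260/5=52.00) > B (276/7=39.43) > G (225/14=16.07) > A (238/33=7.21) > C (163/25=6.52) > F (86/38=2.26) > D (26/30=0.87)
Fill: take E (5 @ 260) → take B (7 @ 276) → take G (14 @ 225) → take A (33 @ 238) → take C (25 @ 163) → take 12/38 of F → 27.16; 96/96 used.
5 item(s) taken whole; one partial (take 12/38 of F).

5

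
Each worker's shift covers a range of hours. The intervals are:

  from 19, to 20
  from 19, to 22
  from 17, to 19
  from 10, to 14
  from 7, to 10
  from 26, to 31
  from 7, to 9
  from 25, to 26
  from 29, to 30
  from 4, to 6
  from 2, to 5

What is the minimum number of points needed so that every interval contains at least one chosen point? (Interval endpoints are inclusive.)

Sort by right endpoint; whenever an interval is uncovered, place a point at its right end.
Sorted: [2,5] [4,6] [7,9] [7,10] [10,14] [17,19] [19,20] [19,22] [25,26] [29,30] [26,31]
{[2,5],[4,6]} hit by 5; {[7,9],[7,10]} hit by 9; {[10,14]} hit by 14; {[17,19],[19,20],[19,22]} hit by 19; {[25,26]} hit by 26; {[29,30],[26,31]} hit by 30.
Points: 5, 9, 14, 19, 26, 30 (6 total).

6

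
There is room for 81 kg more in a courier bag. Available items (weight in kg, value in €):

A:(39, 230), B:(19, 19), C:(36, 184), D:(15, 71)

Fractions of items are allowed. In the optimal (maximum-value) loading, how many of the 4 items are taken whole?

Order: A (230/39=5.90) > C (184/36=5.11) > D (71/15=4.73) > B (19/19=1.00)
Fill: take A (39 @ 230) → take C (36 @ 184) → take 6/15 of D → 28.40; 81/81 used.
2 item(s) taken whole; one partial (take 6/15 of D).

2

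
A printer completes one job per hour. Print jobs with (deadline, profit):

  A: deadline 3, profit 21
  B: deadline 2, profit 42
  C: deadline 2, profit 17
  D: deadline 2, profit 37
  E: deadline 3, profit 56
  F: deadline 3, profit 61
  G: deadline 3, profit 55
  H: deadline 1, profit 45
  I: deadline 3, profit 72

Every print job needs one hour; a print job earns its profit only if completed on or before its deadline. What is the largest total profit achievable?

189

By profit: I(d3,72), F(d3,61), E(d3,56), G(d3,55), H(d1,45), B(d2,42), D(d2,37), A(d3,21), C(d2,17)
I→slot 3; F→slot 2; E→slot 1; G skipped; H skipped; B skipped; D skipped; A skipped; C skipped.
Profit = 56 + 61 + 72 = 189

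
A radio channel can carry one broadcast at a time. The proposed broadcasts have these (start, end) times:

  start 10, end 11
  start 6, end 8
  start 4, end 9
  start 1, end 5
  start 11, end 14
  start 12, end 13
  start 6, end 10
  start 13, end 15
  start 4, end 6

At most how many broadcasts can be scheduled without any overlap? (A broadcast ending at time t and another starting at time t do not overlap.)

5

Sorted by end: (1,5)  (4,6)  (6,8)  (4,9)  (6,10)  (10,11)  (12,13)  (11,14)  (13,15)
take (1,5); skip (4,6); take (6,8); take (10,11); take (12,13); take (13,15).
Selected 5 broadcasts.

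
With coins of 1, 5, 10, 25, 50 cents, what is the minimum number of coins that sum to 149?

9

Use the largest denomination that fits, subtract, and repeat.
149 − 2×50→49 − 1×25→24 − 2×10→4 − 4×1→0
Total coins = 2 + 1 + 2 + 4 = 9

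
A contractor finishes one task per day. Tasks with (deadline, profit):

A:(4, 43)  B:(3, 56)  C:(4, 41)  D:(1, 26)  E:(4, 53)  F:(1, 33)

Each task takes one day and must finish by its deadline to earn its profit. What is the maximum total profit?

Take jobs in profit order; each goes to the latest open slot no later than its deadline.
By profit: B(d3,56), E(d4,53), A(d4,43), C(d4,41), F(d1,33), D(d1,26)
B→slot 3; E→slot 4; A→slot 2; C→slot 1; F skipped; D skipped.
Profit = 41 + 43 + 56 + 53 = 193

193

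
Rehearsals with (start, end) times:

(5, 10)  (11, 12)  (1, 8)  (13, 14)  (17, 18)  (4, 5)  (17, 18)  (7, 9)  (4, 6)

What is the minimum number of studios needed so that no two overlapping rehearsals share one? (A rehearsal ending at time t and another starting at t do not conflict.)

3

Count concurrent intervals with a sweep; the peak is the room count.
starts: [1, 4, 4, 5, 7, 11, 13, 17, 17]
ends:   [5, 6, 8, 9, 10, 12, 14, 18, 18]
s1→1 s4→2 s4→3  — peak 3.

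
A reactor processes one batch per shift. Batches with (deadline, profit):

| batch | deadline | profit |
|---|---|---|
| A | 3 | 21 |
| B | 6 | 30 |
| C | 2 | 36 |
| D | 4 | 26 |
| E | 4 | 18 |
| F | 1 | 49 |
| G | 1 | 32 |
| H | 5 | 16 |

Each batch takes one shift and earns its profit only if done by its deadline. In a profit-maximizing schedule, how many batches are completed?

By profit: F(d1,49), C(d2,36), G(d1,32), B(d6,30), D(d4,26), A(d3,21), E(d4,18), H(d5,16)
F→slot 1; C→slot 2; G skipped; B→slot 6; D→slot 4; A→slot 3; E skipped; H→slot 5.
6 of 8 scheduled.

6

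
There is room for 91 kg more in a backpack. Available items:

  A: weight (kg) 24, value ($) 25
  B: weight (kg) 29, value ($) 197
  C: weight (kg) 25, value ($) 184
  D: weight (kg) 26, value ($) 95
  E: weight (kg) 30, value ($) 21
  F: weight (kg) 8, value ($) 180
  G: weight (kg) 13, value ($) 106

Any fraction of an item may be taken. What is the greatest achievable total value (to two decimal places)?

725.46

Sort by value per unit weight and fill in that order.
Order: F (180/8=22.50) > G (106/13=8.15) > C (184/25=7.36) > B (197/29=6.79) > D (95/26=3.65) > A (25/24=1.04) > E (21/30=0.70)
Fill: take F (8 @ 180) → take G (13 @ 106) → take C (25 @ 184) → take B (29 @ 197) → take 16/26 of D → 58.46; 91/91 used.
Total value = 725.46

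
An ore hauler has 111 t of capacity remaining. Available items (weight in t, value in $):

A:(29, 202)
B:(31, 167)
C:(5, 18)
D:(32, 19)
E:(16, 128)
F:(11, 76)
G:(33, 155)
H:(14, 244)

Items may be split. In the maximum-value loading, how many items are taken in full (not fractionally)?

5

Order: H (244/14=17.43) > E (128/16=8.00) > A (202/29=6.97) > F (76/11=6.91) > B (167/31=5.39) > G (155/33=4.70) > C (18/5=3.60) > D (19/32=0.59)
Fill: take H (14 @ 244) → take E (16 @ 128) → take A (29 @ 202) → take F (11 @ 76) → take B (31 @ 167) → take 10/33 of G → 46.97; 111/111 used.
5 item(s) taken whole; one partial (take 10/33 of G).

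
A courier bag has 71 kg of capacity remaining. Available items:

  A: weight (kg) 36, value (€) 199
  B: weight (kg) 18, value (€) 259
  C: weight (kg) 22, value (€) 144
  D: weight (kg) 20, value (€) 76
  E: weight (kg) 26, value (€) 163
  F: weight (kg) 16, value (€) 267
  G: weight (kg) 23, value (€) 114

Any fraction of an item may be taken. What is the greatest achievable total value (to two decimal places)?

Order: F (267/16=16.69) > B (259/18=14.39) > C (144/22=6.55) > E (163/26=6.27) > A (199/36=5.53) > G (114/23=4.96) > D (76/20=3.80)
Fill: take F (16 @ 267) → take B (18 @ 259) → take C (22 @ 144) → take 15/26 of E → 94.04; 71/71 used.
Total value = 764.04

764.04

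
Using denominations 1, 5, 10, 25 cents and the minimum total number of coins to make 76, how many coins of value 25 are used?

3

Use the largest denomination that fits, subtract, and repeat.
76 − 3×25→1 − 1×1→0
Count of 25: 3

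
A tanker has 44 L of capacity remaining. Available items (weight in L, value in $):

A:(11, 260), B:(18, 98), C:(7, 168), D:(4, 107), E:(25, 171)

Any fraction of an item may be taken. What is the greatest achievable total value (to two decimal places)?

685.48

Greedy by value/weight ratio, highest first.
Order: D (107/4=26.75) > C (168/7=24.00) > A (260/11=23.64) > E (171/25=6.84) > B (98/18=5.44)
Fill: take D (4 @ 107) → take C (7 @ 168) → take A (11 @ 260) → take 22/25 of E → 150.48; 44/44 used.
Total value = 685.48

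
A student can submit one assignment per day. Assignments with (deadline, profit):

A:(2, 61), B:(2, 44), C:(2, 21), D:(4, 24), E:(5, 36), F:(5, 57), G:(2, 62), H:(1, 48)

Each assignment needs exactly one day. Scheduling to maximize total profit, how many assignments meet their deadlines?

5

Profit order: G=62 A=61 F=57 H=48 B=44 E=36 D=24 C=21
Assign: G→slot 2, A→slot 1, F→slot 5, H skipped, B skipped, E→slot 4, D→slot 3, C skipped.
Slots: [1:A] [2:G] [3:D] [4:E] [5:F]
5 of 8 scheduled.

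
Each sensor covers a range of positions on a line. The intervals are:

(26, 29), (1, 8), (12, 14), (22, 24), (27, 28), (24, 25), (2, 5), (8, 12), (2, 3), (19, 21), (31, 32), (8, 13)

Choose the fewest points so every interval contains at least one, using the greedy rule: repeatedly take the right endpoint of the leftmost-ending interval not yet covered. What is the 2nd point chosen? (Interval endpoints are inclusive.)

12

Sort by right endpoint; whenever an interval is uncovered, place a point at its right end.
Sorted: [2,3] [2,5] [1,8] [8,12] [8,13] [12,14] [19,21] [22,24] [24,25] [27,28] [26,29] [31,32]
{[2,3],[2,5],[1,8]} hit by 3; {[8,12],[8,13],[12,14]} hit by 12; {[19,21]} hit by 21; {[22,24],[24,25]} hit by 24; {[27,28],[26,29]} hit by 28; {[31,32]} hit by 32.
Points: 3, 12, 21, 24, 28, 32 (6 total).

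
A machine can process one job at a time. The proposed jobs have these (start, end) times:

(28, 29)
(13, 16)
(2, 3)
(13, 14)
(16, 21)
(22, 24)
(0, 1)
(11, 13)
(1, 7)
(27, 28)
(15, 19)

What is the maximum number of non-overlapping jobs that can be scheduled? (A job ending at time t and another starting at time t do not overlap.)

8

Order by finish time; keep every interval that doesn't clash with the previous kept one.
By end time: (0,1), (2,3), (1,7), (11,13), (13,14), (13,16), (15,19), (16,21), (22,24), (27,28), (28,29).
Pick (0,1); next start ≥ 1 → (2,3); next start ≥ 3 → (11,13); next start ≥ 13 → (13,14); next start ≥ 14 → (15,19); next start ≥ 19 → (22,24); next start ≥ 24 → (27,28); next start ≥ 28 → (28,29).
Selected 8 jobs.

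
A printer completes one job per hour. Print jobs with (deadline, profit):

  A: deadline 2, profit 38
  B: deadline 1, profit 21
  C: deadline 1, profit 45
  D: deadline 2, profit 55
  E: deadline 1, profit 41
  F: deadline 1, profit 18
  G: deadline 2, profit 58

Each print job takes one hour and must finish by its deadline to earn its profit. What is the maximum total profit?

Sort by profit descending; place each in the latest free slot ≤ its deadline.
By profit: G(d2,58), D(d2,55), C(d1,45), E(d1,41), A(d2,38), B(d1,21), F(d1,18)
G→slot 2; D→slot 1; C skipped; E skipped; A skipped; B skipped; F skipped.
Profit = 55 + 58 = 113

113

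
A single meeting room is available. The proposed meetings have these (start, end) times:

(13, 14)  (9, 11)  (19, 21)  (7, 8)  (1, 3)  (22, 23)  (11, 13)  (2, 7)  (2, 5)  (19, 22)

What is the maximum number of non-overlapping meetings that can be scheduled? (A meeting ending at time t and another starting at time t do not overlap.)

7

Order by finish time; keep every interval that doesn't clash with the previous kept one.
By end time: (1,3), (2,5), (2,7), (7,8), (9,11), (11,13), (13,14), (19,21), (19,22), (22,23).
Pick (1,3); next start ≥ 3 → (7,8); next start ≥ 8 → (9,11); next start ≥ 11 → (11,13); next start ≥ 13 → (13,14); next start ≥ 14 → (19,21); next start ≥ 21 → (22,23).
Selected 7 meetings.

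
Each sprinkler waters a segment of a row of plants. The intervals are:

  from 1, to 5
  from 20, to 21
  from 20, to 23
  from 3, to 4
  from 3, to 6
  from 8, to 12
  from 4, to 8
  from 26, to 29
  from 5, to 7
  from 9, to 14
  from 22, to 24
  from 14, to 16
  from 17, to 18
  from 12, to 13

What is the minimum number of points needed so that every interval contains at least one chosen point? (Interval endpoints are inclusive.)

8

Sort by right endpoint; whenever an interval is uncovered, place a point at its right end.
By right end: [3,4]  [1,5]  [3,6]  [5,7]  [4,8]  [8,12]  [12,13]  [9,14]  [14,16]  [17,18]  [20,21]  [20,23]  [22,24]  [26,29]
[3,4] uncovered → point at 4; [5,7] uncovered → point at 7; [8,12] uncovered → point at 12; [14,16] uncovered → point at 16; [17,18] uncovered → point at 18; [20,21] uncovered → point at 21; [22,24] uncovered → point at 24; [26,29] uncovered → point at 29.
Points: 4, 7, 12, 16, 18, 21, 24, 29 (8 total).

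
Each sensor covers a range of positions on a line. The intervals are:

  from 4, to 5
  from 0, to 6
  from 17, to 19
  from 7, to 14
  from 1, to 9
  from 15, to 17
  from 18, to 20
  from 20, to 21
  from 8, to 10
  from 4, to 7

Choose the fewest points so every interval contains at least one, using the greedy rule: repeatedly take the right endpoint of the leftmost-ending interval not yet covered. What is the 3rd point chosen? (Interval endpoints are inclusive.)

Sort by right endpoint; whenever an interval is uncovered, place a point at its right end.
Sorted: [4,5] [0,6] [4,7] [1,9] [8,10] [7,14] [15,17] [17,19] [18,20] [20,21]
{[4,5],[0,6],[4,7],[1,9]} hit by 5; {[8,10],[7,14]} hit by 10; {[15,17],[17,19]} hit by 17; {[18,20],[20,21]} hit by 20.
Points: 5, 10, 17, 20 (4 total).

17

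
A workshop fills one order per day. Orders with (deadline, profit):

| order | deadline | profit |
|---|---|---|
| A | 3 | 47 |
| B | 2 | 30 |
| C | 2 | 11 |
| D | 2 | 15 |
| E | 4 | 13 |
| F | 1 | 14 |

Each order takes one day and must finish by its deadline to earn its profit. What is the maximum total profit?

105

By profit: A(d3,47), B(d2,30), D(d2,15), F(d1,14), E(d4,13), C(d2,11)
A→slot 3; B→slot 2; D→slot 1; F skipped; E→slot 4; C skipped.
Profit = 15 + 30 + 47 + 13 = 105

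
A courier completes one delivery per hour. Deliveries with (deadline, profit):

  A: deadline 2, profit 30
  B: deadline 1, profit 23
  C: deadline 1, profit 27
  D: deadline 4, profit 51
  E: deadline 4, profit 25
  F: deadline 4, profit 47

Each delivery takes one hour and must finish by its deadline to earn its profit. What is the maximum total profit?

By profit: D(d4,51), F(d4,47), A(d2,30), C(d1,27), E(d4,25), B(d1,23)
D→slot 4; F→slot 3; A→slot 2; C→slot 1; E skipped; B skipped.
Profit = 27 + 30 + 47 + 51 = 155

155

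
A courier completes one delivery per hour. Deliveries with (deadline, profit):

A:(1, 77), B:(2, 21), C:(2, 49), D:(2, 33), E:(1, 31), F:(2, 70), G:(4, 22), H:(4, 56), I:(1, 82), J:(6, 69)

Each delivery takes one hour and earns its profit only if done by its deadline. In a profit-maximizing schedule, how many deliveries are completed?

Take jobs in profit order; each goes to the latest open slot no later than its deadline.
Profit order: I=82 A=77 F=70 J=69 H=56 C=49 D=33 E=31 G=22 B=21
Assign: I→slot 1, A skipped, F→slot 2, J→slot 6, H→slot 4, C skipped, D skipped, E skipped, G→slot 3, B skipped.
Slots: [1:I] [2:F] [3:G] [4:H] [6:J]
5 of 10 scheduled.

5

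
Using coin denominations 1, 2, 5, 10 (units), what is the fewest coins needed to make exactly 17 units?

Greedy: take as many of the largest coin as possible, then repeat with the remainder.
17 = 1×10 + 1×5 + 1×2
Total coins = 1 + 1 + 1 = 3

3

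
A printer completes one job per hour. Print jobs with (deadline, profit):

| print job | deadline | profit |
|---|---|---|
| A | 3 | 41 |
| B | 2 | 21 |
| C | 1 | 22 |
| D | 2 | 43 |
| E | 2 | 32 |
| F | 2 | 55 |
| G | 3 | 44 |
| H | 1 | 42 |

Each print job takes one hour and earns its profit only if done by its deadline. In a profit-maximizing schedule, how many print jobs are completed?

3

By profit: F(d2,55), G(d3,44), D(d2,43), H(d1,42), A(d3,41), E(d2,32), C(d1,22), B(d2,21)
F→slot 2; G→slot 3; D→slot 1; H skipped; A skipped; E skipped; C skipped; B skipped.
3 of 8 scheduled.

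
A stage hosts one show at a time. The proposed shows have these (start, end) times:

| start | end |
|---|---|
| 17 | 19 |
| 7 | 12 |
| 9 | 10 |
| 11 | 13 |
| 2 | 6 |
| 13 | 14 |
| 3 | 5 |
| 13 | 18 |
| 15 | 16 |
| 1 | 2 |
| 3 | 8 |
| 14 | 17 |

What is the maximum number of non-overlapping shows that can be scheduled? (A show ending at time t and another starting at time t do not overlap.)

7

Sorted by end: (1,2)  (3,5)  (2,6)  (3,8)  (9,10)  (7,12)  (11,13)  (13,14)  (15,16)  (14,17)  (13,18)  (17,19)
take (1,2); take (3,5); skip (2,6); take (9,10); take (11,13); take (13,14); take (15,16); skip (14,17); skip (13,18); take (17,19).
Selected 7 shows.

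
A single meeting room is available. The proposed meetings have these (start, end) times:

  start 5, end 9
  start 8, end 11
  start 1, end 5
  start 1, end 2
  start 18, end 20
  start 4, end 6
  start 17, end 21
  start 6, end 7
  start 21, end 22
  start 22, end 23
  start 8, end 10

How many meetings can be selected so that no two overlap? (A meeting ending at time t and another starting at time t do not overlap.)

7

Greedy by earliest finish: after sorting by end time, pick each interval compatible with the last pick.
Sorted by end: (1,2)  (1,5)  (4,6)  (6,7)  (5,9)  (8,10)  (8,11)  (18,20)  (17,21)  (21,22)  (22,23)
take (1,2); take (4,6); take (6,7); skip (5,9); take (8,10); take (18,20); take (21,22); take (22,23).
Selected 7 meetings.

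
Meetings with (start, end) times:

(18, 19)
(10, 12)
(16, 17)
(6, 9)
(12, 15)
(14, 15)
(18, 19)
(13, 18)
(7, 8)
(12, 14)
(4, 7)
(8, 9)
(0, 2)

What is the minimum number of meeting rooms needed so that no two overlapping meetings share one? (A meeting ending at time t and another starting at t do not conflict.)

starts: [0, 4, 6, 7, 8, 10, 12, 12, 13, 14, 16, 18, 18]
ends:   [2, 7, 8, 9, 9, 12, 14, 15, 15, 17, 18, 19, 19]
s0→1 e2→0 s4→1 s6→2 e7→1 s7→2 e8→1 s8→2 e9→1 e9→0 s10→1 e12→0 s12→1 s12→2 s13→3  — peak 3.

3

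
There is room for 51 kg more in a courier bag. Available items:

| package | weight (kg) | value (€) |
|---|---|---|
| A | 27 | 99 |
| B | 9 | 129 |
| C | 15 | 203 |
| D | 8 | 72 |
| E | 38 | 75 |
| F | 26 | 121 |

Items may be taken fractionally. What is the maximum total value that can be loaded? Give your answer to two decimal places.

Sort by value per unit weight and fill in that order.
Ratios (sorted): B 14.33, C 13.53, D 9.00, F 4.65, A 3.67, E 1.97
take B (9 @ 129); take C (15 @ 203); take D (8 @ 72); take 19/26 of F → 88.42. Capacity used 51/51.
Total value = 492.42

492.42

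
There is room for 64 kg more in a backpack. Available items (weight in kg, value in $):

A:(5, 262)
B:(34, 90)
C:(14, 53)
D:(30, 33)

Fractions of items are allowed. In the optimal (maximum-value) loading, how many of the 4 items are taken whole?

Sort by value per unit weight and fill in that order.
Order: A (262/5=52.40) > C (53/14=3.79) > B (90/34=2.65) > D (33/30=1.10)
Fill: take A (5 @ 262) → take C (14 @ 53) → take B (34 @ 90) → take 11/30 of D → 12.10; 64/64 used.
3 item(s) taken whole; one partial (take 11/30 of D).

3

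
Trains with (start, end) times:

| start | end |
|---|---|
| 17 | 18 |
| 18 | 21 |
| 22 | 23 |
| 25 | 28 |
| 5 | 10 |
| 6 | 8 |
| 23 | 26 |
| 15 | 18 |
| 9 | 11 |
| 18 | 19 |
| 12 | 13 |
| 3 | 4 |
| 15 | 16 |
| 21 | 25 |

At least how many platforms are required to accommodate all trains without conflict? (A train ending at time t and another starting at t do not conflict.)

2

The answer is the maximum number of intervals overlapping at any instant.
starts: [3, 5, 6, 9, 12, 15, 15, 17, 18, 18, 21, 22, 23, 25]
ends:   [4, 8, 10, 11, 13, 16, 18, 18, 19, 21, 23, 25, 26, 28]
s3→1 e4→0 s5→1 s6→2  — peak 2.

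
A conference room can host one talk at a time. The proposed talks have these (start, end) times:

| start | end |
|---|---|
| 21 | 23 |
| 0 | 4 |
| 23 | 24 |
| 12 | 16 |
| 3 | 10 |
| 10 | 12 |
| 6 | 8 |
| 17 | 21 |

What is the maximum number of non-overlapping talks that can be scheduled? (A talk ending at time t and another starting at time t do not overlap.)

7

Order by finish time; keep every interval that doesn't clash with the previous kept one.
By end time: (0,4), (6,8), (3,10), (10,12), (12,16), (17,21), (21,23), (23,24).
Pick (0,4); next start ≥ 4 → (6,8); next start ≥ 8 → (10,12); next start ≥ 12 → (12,16); next start ≥ 16 → (17,21); next start ≥ 21 → (21,23); next start ≥ 23 → (23,24).
Selected 7 talks.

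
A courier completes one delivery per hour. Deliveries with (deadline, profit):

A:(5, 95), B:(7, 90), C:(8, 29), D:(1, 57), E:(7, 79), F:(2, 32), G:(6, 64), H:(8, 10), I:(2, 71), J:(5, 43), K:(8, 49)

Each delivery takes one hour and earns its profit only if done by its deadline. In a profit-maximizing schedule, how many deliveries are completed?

8

Take jobs in profit order; each goes to the latest open slot no later than its deadline.
By profit: A(d5,95), B(d7,90), E(d7,79), I(d2,71), G(d6,64), D(d1,57), K(d8,49), J(d5,43), F(d2,32), C(d8,29), H(d8,10)
A→slot 5; B→slot 7; E→slot 6; I→slot 2; G→slot 4; D→slot 1; K→slot 8; J→slot 3; F skipped; C skipped; H skipped.
8 of 11 scheduled.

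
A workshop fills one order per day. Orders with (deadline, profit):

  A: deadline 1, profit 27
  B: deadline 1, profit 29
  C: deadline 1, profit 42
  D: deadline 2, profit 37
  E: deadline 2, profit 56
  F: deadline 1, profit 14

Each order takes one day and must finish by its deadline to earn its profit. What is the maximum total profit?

Take jobs in profit order; each goes to the latest open slot no later than its deadline.
By profit: E(d2,56), C(d1,42), D(d2,37), B(d1,29), A(d1,27), F(d1,14)
E→slot 2; C→slot 1; D skipped; B skipped; A skipped; F skipped.
Profit = 42 + 56 = 98

98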